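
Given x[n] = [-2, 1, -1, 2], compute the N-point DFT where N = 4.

X[k] = Σ(n=0 to 3) x[n] · ω_4^(nk)
where ω_4 = e^(-2πi/4)

Computing each X[k]:
X[0] = 0
X[1] = -1+1i
X[2] = -6
X[3] = -1-1i

X = [0, -1+1i, -6, -1-1i]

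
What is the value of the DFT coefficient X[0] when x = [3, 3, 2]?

X[0] = Σ(n=0 to 2) x[n] · ω_3^0 = Σ x[n]
= (3) + (3) + (2)

X[0] = 8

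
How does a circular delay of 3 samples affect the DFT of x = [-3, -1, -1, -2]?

Time shift by 3: X_shifted[k] = ω_4^(3k) · X[k]
Shifted x = [-1, -1, -2, -3]

DFT(x[n-3]) = [-7, 1-2i, 1, 1+2i]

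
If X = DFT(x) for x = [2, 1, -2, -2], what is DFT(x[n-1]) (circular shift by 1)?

Time shift by 1: X_shifted[k] = ω_4^(1k) · X[k]
Shifted x = [-2, 2, 1, -2]

DFT(x[n-1]) = [-1, -3-4i, -1, -3+4i]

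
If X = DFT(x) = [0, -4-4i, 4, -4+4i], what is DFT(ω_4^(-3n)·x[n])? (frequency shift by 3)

Modulation property: DFT(ω_4^(-3n)·x[n]) = X[(k-3) mod 4], so circularly shift X by 3 positions.

X[k-3] = [-4-4i, 4, -4+4i, 0]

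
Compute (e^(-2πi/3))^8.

Since ω_3^3 = 1, powers reduce modulo 3.
8 mod 3 = 2
So ω_3^8 = ω_3^2 = e^(-2πi·2/3)

ω_3^8 = ω_3^2 = -0.5000+0.8660i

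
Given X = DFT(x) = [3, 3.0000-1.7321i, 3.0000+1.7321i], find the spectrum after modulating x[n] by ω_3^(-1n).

Modulation property: DFT(ω_3^(-1n)·x[n]) = X[(k-1) mod 3], so circularly shift X by 1 positions.

X[k-1] = [3.0000+1.7321i, 3, 3.0000-1.7321i]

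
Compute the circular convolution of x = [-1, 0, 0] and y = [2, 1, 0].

(x ⊛ y)[n] = Σ(m=0 to 2) x[m] · y[(n-m) mod 3]

Computing each output sample:
(x ⊛ y)[0] = -2
(x ⊛ y)[1] = -1
(x ⊛ y)[2] = 0

x ⊛ y = [-2, -1, 0]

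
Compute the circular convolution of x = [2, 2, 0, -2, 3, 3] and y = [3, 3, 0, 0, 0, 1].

(x ⊛ y)[n] = Σ(m=0 to 5) x[m] · y[(n-m) mod 6]

Computing each output sample:
(x ⊛ y)[0] = 17
(x ⊛ y)[1] = 12
(x ⊛ y)[2] = 4
(x ⊛ y)[3] = -3
(x ⊛ y)[4] = 6
(x ⊛ y)[5] = 20

x ⊛ y = [17, 12, 4, -3, 6, 20]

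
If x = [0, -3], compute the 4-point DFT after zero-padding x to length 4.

Original 2-point DFT: [-3, 3]
Zero-padded 4-point DFT provides frequency interpolation.

DFT_4([x, 0, ...]) = [-3, 3i, 3, -3i]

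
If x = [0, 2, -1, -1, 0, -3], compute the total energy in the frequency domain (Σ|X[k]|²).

Parseval: Σ|x[n]|² = (1/N)Σ|X[k]|², so Σ|X[k]|² = N·Σ|x[n]|² = 6·15.0000

Σ|X[k]|² = N·Σ|x[n]|² = 6·15.0000 = 90.0000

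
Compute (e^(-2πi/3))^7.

Since ω_3^3 = 1, powers reduce modulo 3.
7 mod 3 = 1
So ω_3^7 = ω_3^1 = e^(-2πi·1/3)

ω_3^7 = ω_3^1 = -0.5000-0.8660i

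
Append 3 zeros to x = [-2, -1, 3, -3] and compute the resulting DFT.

Original 4-point DFT: [-3, -5-2i, 5, -5+2i]
Zero-padded 7-point DFT provides frequency interpolation.

DFT_7([x, 0, ...]) = [-3, -0.5881-0.8413i, -6.3509-0.0689i, 1.4390+5.7042i, 1.4390-5.7042i, -6.3509+0.0689i, -0.5881+0.8413i]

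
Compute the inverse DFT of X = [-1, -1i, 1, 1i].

x[n] = (1/4) Σ(k=0 to 3) X[k] · e^(2πikn/4)

Computing each x[n]:
x[0] = 0
x[1] = 0
x[2] = 0
x[3] = -1

x = [0, 0, 0, -1]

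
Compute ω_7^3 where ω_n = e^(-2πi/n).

ω_7^3 = e^(-2πi·3/7)
= cos(-2π·3/7) + i·sin(-2π·3/7)
= cos(-6π/7) + i·sin(-6π/7)

ω_7^3 = cos(-6π/7) + i·sin(-6π/7) = -0.9010-0.4339i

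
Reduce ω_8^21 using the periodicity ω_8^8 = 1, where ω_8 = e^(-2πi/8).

Since ω_8^8 = 1, powers reduce modulo 8.
21 mod 8 = 5
So ω_8^21 = ω_8^5 = e^(-2πi·5/8)

ω_8^21 = ω_8^5 = -0.7071+0.7071i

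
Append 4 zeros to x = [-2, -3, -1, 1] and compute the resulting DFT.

Original 4-point DFT: [-5, -1+4i, -1, -1-4i]
Zero-padded 8-point DFT provides frequency interpolation.

DFT_8([x, 0, ...]) = [-5, -4.8284+2.4142i, -1+4i, 0.8284+0.4142i, -1, 0.8284-0.4142i, -1-4i, -4.8284-2.4142i]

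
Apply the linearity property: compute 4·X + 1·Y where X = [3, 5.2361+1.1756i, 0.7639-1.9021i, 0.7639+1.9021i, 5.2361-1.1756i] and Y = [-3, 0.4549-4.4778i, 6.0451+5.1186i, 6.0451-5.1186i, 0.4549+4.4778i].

By linearity: DFT(4x + 1y) = 4·DFT(x) + 1·DFT(y)
= 4·[3, 5.2361+1.1756i, 0.7639-1.9021i, 0.7639+1.9021i, 5.2361-1.1756i] + 1·[-3, 0.4549-4.4778i, 6.0451+5.1186i, 6.0451-5.1186i, 0.4549+4.4778i]

Computing element-wise:
Z[0] = 4·(3) + 1·(-3) = 9
Z[1] = 4·(5.2361+1.1756i) + 1·(0.4549-4.4778i) = 21.3993+0.2246i
Z[2] = 4·(0.7639-1.9021i) + 1·(6.0451+5.1186i) = 9.1007-2.4898i
Z[3] = 4·(0.7639+1.9021i) + 1·(6.0451-5.1186i) = 9.1007+2.4898i
Z[4] = 4·(5.2361-1.1756i) + 1·(0.4549+4.4778i) = 21.3993-0.2246i

DFT(4x + 1y) = 4·X + 1·Y = [9, 21.3993+0.2246i, 9.1007-2.4898i, 9.1007+2.4898i, 21.3993-0.2246i]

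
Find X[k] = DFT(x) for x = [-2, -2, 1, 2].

X[k] = Σ(n=0 to 3) x[n] · ω_4^(nk)
where ω_4 = e^(-2πi/4)

Computing each X[k]:
X[0] = -1
X[1] = -3+4i
X[2] = -1
X[3] = -3-4i

X = [-1, -3+4i, -1, -3-4i]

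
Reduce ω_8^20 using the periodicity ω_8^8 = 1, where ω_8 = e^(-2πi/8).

Since ω_8^8 = 1, powers reduce modulo 8.
20 mod 8 = 4
So ω_8^20 = ω_8^4 = e^(-2πi·4/8)

ω_8^20 = ω_8^4 = -1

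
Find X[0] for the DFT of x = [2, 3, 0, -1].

X[0] = Σ(n=0 to 3) x[n] · ω_4^0 = Σ x[n]
= (2) + (3) + (0) + (-1)

X[0] = 4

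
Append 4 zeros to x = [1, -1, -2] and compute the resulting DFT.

Original 3-point DFT: [-2, 2.5000-0.8660i, 2.5000+0.8660i]
Zero-padded 7-point DFT provides frequency interpolation.

DFT_7([x, 0, ...]) = [-2, 0.8216+2.7317i, 3.0245+0.1072i, 0.6540-1.1298i, 0.6540+1.1298i, 3.0245-0.1072i, 0.8216-2.7317i]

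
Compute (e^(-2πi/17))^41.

Since ω_17^17 = 1, powers reduce modulo 17.
41 mod 17 = 7
So ω_17^41 = ω_17^7 = e^(-2πi·7/17)

ω_17^41 = ω_17^7 = -0.8502-0.5264i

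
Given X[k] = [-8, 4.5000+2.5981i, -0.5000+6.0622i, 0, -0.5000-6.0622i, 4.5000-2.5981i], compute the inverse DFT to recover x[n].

x[n] = (1/6) Σ(k=0 to 5) X[k] · e^(2πikn/6)

Computing each x[n]:
x[0] = 0
x[1] = -3
x[2] = -1
x[3] = -3
x[4] = -3
x[5] = 2

x = [0, -3, -1, -3, -3, 2]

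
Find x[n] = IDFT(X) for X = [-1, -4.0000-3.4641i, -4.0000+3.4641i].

x[n] = (1/3) Σ(k=0 to 2) X[k] · e^(2πikn/3)

Computing each x[n]:
x[0] = -3
x[1] = 3
x[2] = -1

x = [-3, 3, -1]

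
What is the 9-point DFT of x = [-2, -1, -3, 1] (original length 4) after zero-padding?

Original 4-point DFT: [-5, 1+2i, -5, 1-2i]
Zero-padded 9-point DFT provides frequency interpolation.

DFT_9([x, 0, ...]) = [-5, -3.7870+2.7312i, 0.1454+2.8769i, 1.0000-1.7321i, -3.8584-2.4524i, -3.8584+2.4524i, 1.0000+1.7321i, 0.1454-2.8769i, -3.7870-2.7312i]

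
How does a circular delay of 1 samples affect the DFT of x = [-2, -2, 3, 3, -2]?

Time shift by 1: X_shifted[k] = ω_5^(1k) · X[k]
Shifted x = [-2, -2, -2, 3, 3]

DFT(x[n-1]) = [0, -2.5000+7.6942i, -2.5000-1.8164i, -2.5000+1.8164i, -2.5000-7.6942i]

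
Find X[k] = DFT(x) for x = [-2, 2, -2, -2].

X[k] = Σ(n=0 to 3) x[n] · ω_4^(nk)
where ω_4 = e^(-2πi/4)

Computing each X[k]:
X[0] = -4
X[1] = -4i
X[2] = -4
X[3] = 4i

X = [-4, -4i, -4, 4i]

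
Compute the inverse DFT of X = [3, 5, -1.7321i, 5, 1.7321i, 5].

x[n] = (1/6) Σ(k=0 to 5) X[k] · e^(2πikn/6)

Computing each x[n]:
x[0] = 3
x[1] = 1
x[2] = 0
x[3] = -2
x[4] = 1
x[5] = 0

x = [3, 1, 0, -2, 1, 0]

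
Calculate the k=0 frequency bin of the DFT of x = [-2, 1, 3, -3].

X[0] = Σ(n=0 to 3) x[n] · ω_4^0 = Σ x[n]
= (-2) + (1) + (3) + (-3)

X[0] = -1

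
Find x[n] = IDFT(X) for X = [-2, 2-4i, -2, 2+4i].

x[n] = (1/4) Σ(k=0 to 3) X[k] · e^(2πikn/4)

Computing each x[n]:
x[0] = 0
x[1] = 2
x[2] = -2
x[3] = -2

x = [0, 2, -2, -2]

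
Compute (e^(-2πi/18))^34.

Since ω_18^18 = 1, powers reduce modulo 18.
34 mod 18 = 16
So ω_18^34 = ω_18^16 = e^(-2πi·16/18)

ω_18^34 = ω_18^16 = 0.7660+0.6428i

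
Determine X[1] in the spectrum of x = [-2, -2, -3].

X[1] = Σ(n=0 to 2) x[n] · ω_3^(1n) where ω_3 = e^(-2πi/3)
= (-2)·ω_3^0 + (-2)·ω_3^1 + (-3)·ω_3^2

X[1] = 0.5000-0.8660i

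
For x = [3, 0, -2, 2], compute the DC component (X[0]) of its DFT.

X[0] = Σ(n=0 to 3) x[n] · ω_4^0 = Σ x[n]
= (3) + (0) + (-2) + (2)

X[0] = 3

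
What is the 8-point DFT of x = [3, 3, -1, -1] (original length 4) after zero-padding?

Original 4-point DFT: [4, 4-4i, 0, 4+4i]
Zero-padded 8-point DFT provides frequency interpolation.

DFT_8([x, 0, ...]) = [4, 5.8284-0.4142i, 4-4i, 0.1716-2.4142i, 0, 0.1716+2.4142i, 4+4i, 5.8284+0.4142i]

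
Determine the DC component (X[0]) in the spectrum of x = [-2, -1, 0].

X[0] = Σ(n=0 to 2) x[n] · ω_3^0 = Σ x[n]
= (-2) + (-1) + (0)

X[0] = -3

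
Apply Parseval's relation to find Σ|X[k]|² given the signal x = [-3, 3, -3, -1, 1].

Parseval: Σ|x[n]|² = (1/N)Σ|X[k]|², so Σ|X[k]|² = N·Σ|x[n]|² = 5·29.0000

Σ|X[k]|² = N·Σ|x[n]|² = 5·29.0000 = 145.0000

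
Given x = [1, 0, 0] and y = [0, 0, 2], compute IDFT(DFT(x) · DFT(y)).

(x ⊛ y)[n] = Σ(m=0 to 2) x[m] · y[(n-m) mod 3]

Computing each output sample:
(x ⊛ y)[0] = 0
(x ⊛ y)[1] = 0
(x ⊛ y)[2] = 2

x ⊛ y = [0, 0, 2]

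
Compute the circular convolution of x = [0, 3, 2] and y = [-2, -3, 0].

(x ⊛ y)[n] = Σ(m=0 to 2) x[m] · y[(n-m) mod 3]

Computing each output sample:
(x ⊛ y)[0] = -6
(x ⊛ y)[1] = -6
(x ⊛ y)[2] = -13

x ⊛ y = [-6, -6, -13]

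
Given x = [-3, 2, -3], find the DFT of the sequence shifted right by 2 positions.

Time shift by 2: X_shifted[k] = ω_3^(2k) · X[k]
Shifted x = [2, -3, -3]

DFT(x[n-2]) = [-4, 5, 5]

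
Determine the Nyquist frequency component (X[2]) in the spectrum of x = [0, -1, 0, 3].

X[2] = Σ(n=0 to 3) x[n] · ω_4^(2n) where ω_4 = e^(-2πi/4)
= (0)·ω_4^0 + (-1)·ω_4^2 + (0)·ω_4^4 + (3)·ω_4^6

X[2] = -2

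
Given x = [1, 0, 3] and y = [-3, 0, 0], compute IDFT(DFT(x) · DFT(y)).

(x ⊛ y)[n] = Σ(m=0 to 2) x[m] · y[(n-m) mod 3]

Computing each output sample:
(x ⊛ y)[0] = -3
(x ⊛ y)[1] = 0
(x ⊛ y)[2] = -9

x ⊛ y = [-3, 0, -9]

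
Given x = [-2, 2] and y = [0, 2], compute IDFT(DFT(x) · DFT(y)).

(x ⊛ y)[n] = Σ(m=0 to 1) x[m] · y[(n-m) mod 2]

Computing each output sample:
(x ⊛ y)[0] = 4
(x ⊛ y)[1] = -4

x ⊛ y = [4, -4]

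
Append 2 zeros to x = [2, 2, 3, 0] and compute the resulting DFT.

Original 4-point DFT: [7, -1-2i, 3, -1+2i]
Zero-padded 6-point DFT provides frequency interpolation.

DFT_6([x, 0, ...]) = [7, 1.5000-4.3301i, -0.5000+0.8660i, 3, -0.5000-0.8660i, 1.5000+4.3301i]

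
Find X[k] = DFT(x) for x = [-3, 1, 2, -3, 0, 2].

X[k] = Σ(n=0 to 5) x[n] · ω_6^(nk)
where ω_6 = e^(-2πi/6)

Computing each X[k]:
X[0] = -1
X[1] = 0.5000-0.8660i
X[2] = -8.5000+2.5981i
X[3] = -1
X[4] = -8.5000-2.5981i
X[5] = 0.5000+0.8660i

X = [-1, 0.5000-0.8660i, -8.5000+2.5981i, -1, -8.5000-2.5981i, 0.5000+0.8660i]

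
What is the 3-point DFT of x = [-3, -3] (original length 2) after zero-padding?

Original 2-point DFT: [-6, 0]
Zero-padded 3-point DFT provides frequency interpolation.

DFT_3([x, 0, ...]) = [-6, -1.5000+2.5981i, -1.5000-2.5981i]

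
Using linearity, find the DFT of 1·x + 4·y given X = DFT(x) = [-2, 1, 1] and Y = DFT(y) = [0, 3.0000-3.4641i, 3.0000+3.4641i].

By linearity: DFT(1x + 4y) = 1·DFT(x) + 4·DFT(y)
= 1·[-2, 1, 1] + 4·[0, 3.0000-3.4641i, 3.0000+3.4641i]

Computing element-wise:
Z[0] = 1·(-2) + 4·(0) = -2
Z[1] = 1·(1) + 4·(3.0000-3.4641i) = 13.0000-13.8564i
Z[2] = 1·(1) + 4·(3.0000+3.4641i) = 13.0000+13.8564i

DFT(1x + 4y) = 1·X + 4·Y = [-2, 13.0000-13.8564i, 13.0000+13.8564i]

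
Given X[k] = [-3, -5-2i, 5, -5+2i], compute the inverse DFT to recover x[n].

x[n] = (1/4) Σ(k=0 to 3) X[k] · e^(2πikn/4)

Computing each x[n]:
x[0] = -2
x[1] = -1
x[2] = 3
x[3] = -3

x = [-2, -1, 3, -3]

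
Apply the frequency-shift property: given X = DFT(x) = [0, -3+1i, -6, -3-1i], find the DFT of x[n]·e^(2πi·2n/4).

Modulation property: DFT(ω_4^(-2n)·x[n]) = X[(k-2) mod 4], so circularly shift X by 2 positions.

X[k-2] = [-6, -3-1i, 0, -3+1i]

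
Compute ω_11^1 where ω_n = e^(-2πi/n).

ω_11^1 = e^(-2πi·1/11)
= cos(-2π·1/11) + i·sin(-2π·1/11)
= cos(-2π/11) + i·sin(-2π/11)

ω_11^1 = cos(-2π/11) + i·sin(-2π/11) = 0.8413-0.5406i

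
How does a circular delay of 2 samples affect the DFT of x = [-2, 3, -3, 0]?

Time shift by 2: X_shifted[k] = ω_4^(2k) · X[k]
Shifted x = [-3, 0, -2, 3]

DFT(x[n-2]) = [-2, -1+3i, -8, -1-3i]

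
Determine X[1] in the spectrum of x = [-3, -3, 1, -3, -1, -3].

X[1] = Σ(n=0 to 5) x[n] · ω_6^(1n) where ω_6 = e^(-2πi/6)
= (-3)·ω_6^0 + (-3)·ω_6^1 + (1)·ω_6^2 + (-3)·ω_6^3 + (-1)·ω_6^4 + (-3)·ω_6^5

X[1] = -3.0000-1.7321i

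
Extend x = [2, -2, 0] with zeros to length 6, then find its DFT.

Original 3-point DFT: [0, 3.0000+1.7321i, 3.0000-1.7321i]
Zero-padded 6-point DFT provides frequency interpolation.

DFT_6([x, 0, ...]) = [0, 1.0000+1.7321i, 3.0000+1.7321i, 4, 3.0000-1.7321i, 1.0000-1.7321i]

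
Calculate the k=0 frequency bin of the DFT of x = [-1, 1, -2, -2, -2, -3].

X[0] = Σ(n=0 to 5) x[n] · ω_6^0 = Σ x[n]
= (-1) + (1) + (-2) + (-2) + (-2) + (-3)

X[0] = -9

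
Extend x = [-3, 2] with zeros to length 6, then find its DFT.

Original 2-point DFT: [-1, -5]
Zero-padded 6-point DFT provides frequency interpolation.

DFT_6([x, 0, ...]) = [-1, -2.0000-1.7321i, -4.0000-1.7321i, -5, -4.0000+1.7321i, -2.0000+1.7321i]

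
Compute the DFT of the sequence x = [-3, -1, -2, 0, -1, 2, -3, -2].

X[k] = Σ(n=0 to 7) x[n] · ω_8^(nk)
where ω_8 = e^(-2πi/8)

Computing each X[k]:
X[0] = -10
X[1] = -5.5355-0.2929i
X[2] = 1-3i
X[3] = 1.5355+1.7071i
X[4] = -8
X[5] = 1.5355-1.7071i
X[6] = 1+3i
X[7] = -5.5355+0.2929i

X = [-10, -5.5355-0.2929i, 1-3i, 1.5355+1.7071i, -8, 1.5355-1.7071i, 1+3i, -5.5355+0.2929i]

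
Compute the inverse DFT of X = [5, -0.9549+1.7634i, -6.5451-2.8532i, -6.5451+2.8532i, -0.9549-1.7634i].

x[n] = (1/5) Σ(k=0 to 4) X[k] · e^(2πikn/5)

Computing each x[n]:
x[0] = -2
x[1] = 3
x[2] = -1
x[3] = 2
x[4] = 3

x = [-2, 3, -1, 2, 3]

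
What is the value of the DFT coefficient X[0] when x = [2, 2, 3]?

X[0] = Σ(n=0 to 2) x[n] · ω_3^0 = Σ x[n]
= (2) + (2) + (3)

X[0] = 7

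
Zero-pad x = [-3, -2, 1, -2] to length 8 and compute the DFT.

Original 4-point DFT: [-6, -4, 2, -4]
Zero-padded 8-point DFT provides frequency interpolation.

DFT_8([x, 0, ...]) = [-6, -3.0000+1.8284i, -4, -3.0000+3.8284i, 2, -3.0000-3.8284i, -4, -3.0000-1.8284i]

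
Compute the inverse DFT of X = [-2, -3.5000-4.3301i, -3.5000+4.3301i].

x[n] = (1/3) Σ(k=0 to 2) X[k] · e^(2πikn/3)

Computing each x[n]:
x[0] = -3
x[1] = 3
x[2] = -2

x = [-3, 3, -2]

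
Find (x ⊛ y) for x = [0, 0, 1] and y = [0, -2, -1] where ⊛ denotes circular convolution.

(x ⊛ y)[n] = Σ(m=0 to 2) x[m] · y[(n-m) mod 3]

Computing each output sample:
(x ⊛ y)[0] = -2
(x ⊛ y)[1] = -1
(x ⊛ y)[2] = 0

x ⊛ y = [-2, -1, 0]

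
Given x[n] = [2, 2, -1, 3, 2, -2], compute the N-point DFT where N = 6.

X[k] = Σ(n=0 to 5) x[n] · ω_6^(nk)
where ω_6 = e^(-2πi/6)

Computing each X[k]:
X[0] = 6
X[1] = -1.5000-0.8660i
X[2] = 4.5000-6.0622i
X[3] = 0
X[4] = 4.5000+6.0622i
X[5] = -1.5000+0.8660i

X = [6, -1.5000-0.8660i, 4.5000-6.0622i, 0, 4.5000+6.0622i, -1.5000+0.8660i]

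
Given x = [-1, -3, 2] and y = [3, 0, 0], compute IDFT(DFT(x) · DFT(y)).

(x ⊛ y)[n] = Σ(m=0 to 2) x[m] · y[(n-m) mod 3]

Computing each output sample:
(x ⊛ y)[0] = -3
(x ⊛ y)[1] = -9
(x ⊛ y)[2] = 6

x ⊛ y = [-3, -9, 6]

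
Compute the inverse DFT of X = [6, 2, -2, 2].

x[n] = (1/4) Σ(k=0 to 3) X[k] · e^(2πikn/4)

Computing each x[n]:
x[0] = 2
x[1] = 2
x[2] = 0
x[3] = 2

x = [2, 2, 0, 2]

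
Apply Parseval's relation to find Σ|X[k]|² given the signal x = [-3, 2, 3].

Parseval: Σ|x[n]|² = (1/N)Σ|X[k]|², so Σ|X[k]|² = N·Σ|x[n]|² = 3·22.0000

Σ|X[k]|² = N·Σ|x[n]|² = 3·22.0000 = 66.0000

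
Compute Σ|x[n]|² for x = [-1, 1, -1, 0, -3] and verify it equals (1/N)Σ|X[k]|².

Time domain:
Σ|x[n]|² = |-1|² + |1|² + |-1|² + |0|² + |-3|² = 12.0000

Frequency domain:
(1/5)Σ|X[k]|² = (1/5)(|-4|² + |-0.8090-3.2164i|² + |0.3090-3.3022i|² + |0.3090+3.3022i|² + |-0.8090+3.2164i|²) = (1/5)·60.0000 = 12.0000

Both sides agree, confirming Parseval's theorem.

Σ|x[n]|² = (1/N)Σ|X[k]|² = 12.0000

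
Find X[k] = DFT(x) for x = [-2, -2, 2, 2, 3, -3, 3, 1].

X[k] = Σ(n=0 to 7) x[n] · ω_8^(nk)
where ω_8 = e^(-2πi/8)

Computing each X[k]:
X[0] = 4
X[1] = -5.0000-0.4142i
X[2] = -4+8i
X[3] = -5.0000-2.4142i
X[4] = 8
X[5] = -5.0000+2.4142i
X[6] = -4-8i
X[7] = -5.0000+0.4142i

X = [4, -5.0000-0.4142i, -4+8i, -5.0000-2.4142i, 8, -5.0000+2.4142i, -4-8i, -5.0000+0.4142i]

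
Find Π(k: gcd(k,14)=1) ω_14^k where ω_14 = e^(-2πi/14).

The primitive 14th roots of unity are ω_14^k for k coprime to 14: k ∈ {1, 3, 5, 9, 11, 13}
Their product equals the constant term of the cyclotomic polynomial Φ_14(x) up to sign.
For n ≥ 3, the product of all primitive nth roots of unity is 1. (For n=1 it is 1; for n=2 it is -1.)

1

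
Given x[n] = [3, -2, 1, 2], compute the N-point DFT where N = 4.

X[k] = Σ(n=0 to 3) x[n] · ω_4^(nk)
where ω_4 = e^(-2πi/4)

Computing each X[k]:
X[0] = 4
X[1] = 2+4i
X[2] = 4
X[3] = 2-4i

X = [4, 2+4i, 4, 2-4i]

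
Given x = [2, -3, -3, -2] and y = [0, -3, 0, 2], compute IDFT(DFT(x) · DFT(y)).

(x ⊛ y)[n] = Σ(m=0 to 3) x[m] · y[(n-m) mod 4]

Computing each output sample:
(x ⊛ y)[0] = 0
(x ⊛ y)[1] = -12
(x ⊛ y)[2] = 5
(x ⊛ y)[3] = 13

x ⊛ y = [0, -12, 5, 13]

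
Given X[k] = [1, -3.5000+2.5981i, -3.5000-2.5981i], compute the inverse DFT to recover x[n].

x[n] = (1/3) Σ(k=0 to 2) X[k] · e^(2πikn/3)

Computing each x[n]:
x[0] = -2
x[1] = 0
x[2] = 3

x = [-2, 0, 3]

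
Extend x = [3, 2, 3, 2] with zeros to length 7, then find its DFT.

Original 4-point DFT: [10, 0, 2, 0]
Zero-padded 7-point DFT provides frequency interpolation.

DFT_7([x, 0, ...]) = [10, 1.7775-5.3562i, 1.0990+0.9155i, 2.6235-0.4721i, 2.6235+0.4721i, 1.0990-0.9155i, 1.7775+5.3562i]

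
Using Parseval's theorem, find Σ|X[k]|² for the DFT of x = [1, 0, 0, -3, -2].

Parseval: Σ|x[n]|² = (1/N)Σ|X[k]|², so Σ|X[k]|² = N·Σ|x[n]|² = 5·14.0000

Σ|X[k]|² = N·Σ|x[n]|² = 5·14.0000 = 70.0000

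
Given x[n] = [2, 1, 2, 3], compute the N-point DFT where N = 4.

X[k] = Σ(n=0 to 3) x[n] · ω_4^(nk)
where ω_4 = e^(-2πi/4)

Computing each X[k]:
X[0] = 8
X[1] = 2i
X[2] = 0
X[3] = -2i

X = [8, 2i, 0, -2i]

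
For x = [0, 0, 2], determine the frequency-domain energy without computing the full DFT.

Parseval: Σ|x[n]|² = (1/N)Σ|X[k]|², so Σ|X[k]|² = N·Σ|x[n]|² = 3·4.0000

Σ|X[k]|² = N·Σ|x[n]|² = 3·4.0000 = 12.0000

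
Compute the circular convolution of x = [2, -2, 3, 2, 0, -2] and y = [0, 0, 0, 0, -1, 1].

(x ⊛ y)[n] = Σ(m=0 to 5) x[m] · y[(n-m) mod 6]

Computing each output sample:
(x ⊛ y)[0] = -5
(x ⊛ y)[1] = 1
(x ⊛ y)[2] = 2
(x ⊛ y)[3] = 2
(x ⊛ y)[4] = -4
(x ⊛ y)[5] = 4

x ⊛ y = [-5, 1, 2, 2, -4, 4]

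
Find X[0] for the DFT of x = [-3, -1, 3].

X[0] = Σ(n=0 to 2) x[n] · ω_3^0 = Σ x[n]
= (-3) + (-1) + (3)

X[0] = -1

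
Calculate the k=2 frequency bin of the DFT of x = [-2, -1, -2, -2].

X[2] = Σ(n=0 to 3) x[n] · ω_4^(2n) where ω_4 = e^(-2πi/4)
= (-2)·ω_4^0 + (-1)·ω_4^2 + (-2)·ω_4^4 + (-2)·ω_4^6

X[2] = -1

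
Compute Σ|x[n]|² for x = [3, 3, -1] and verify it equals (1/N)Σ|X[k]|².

Time domain:
Σ|x[n]|² = |3|² + |3|² + |-1|² = 19.0000

Frequency domain:
(1/3)Σ|X[k]|² = (1/3)(|5|² + |2.0000-3.4641i|² + |2.0000+3.4641i|²) = (1/3)·57.0000 = 19.0000

Both sides agree, confirming Parseval's theorem.

Σ|x[n]|² = (1/N)Σ|X[k]|² = 19.0000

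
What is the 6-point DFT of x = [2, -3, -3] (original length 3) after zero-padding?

Original 3-point DFT: [-4, 5, 5]
Zero-padded 6-point DFT provides frequency interpolation.

DFT_6([x, 0, ...]) = [-4, 2.0000+5.1962i, 5, 2, 5, 2.0000-5.1962i]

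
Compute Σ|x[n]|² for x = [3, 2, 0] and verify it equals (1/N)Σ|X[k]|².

Time domain:
Σ|x[n]|² = |3|² + |2|² + |0|² = 13.0000

Frequency domain:
(1/3)Σ|X[k]|² = (1/3)(|5|² + |2.0000-1.7321i|² + |2.0000+1.7321i|²) = (1/3)·39.0000 = 13.0000

Both sides agree, confirming Parseval's theorem.

Σ|x[n]|² = (1/N)Σ|X[k]|² = 13.0000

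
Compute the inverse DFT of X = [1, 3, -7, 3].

x[n] = (1/4) Σ(k=0 to 3) X[k] · e^(2πikn/4)

Computing each x[n]:
x[0] = 0
x[1] = 2
x[2] = -3
x[3] = 2

x = [0, 2, -3, 2]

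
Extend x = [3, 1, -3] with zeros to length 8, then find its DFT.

Original 3-point DFT: [1, 4.0000-3.4641i, 4.0000+3.4641i]
Zero-padded 8-point DFT provides frequency interpolation.

DFT_8([x, 0, ...]) = [1, 3.7071+2.2929i, 6-1i, 2.2929-3.7071i, -1, 2.2929+3.7071i, 6+1i, 3.7071-2.2929i]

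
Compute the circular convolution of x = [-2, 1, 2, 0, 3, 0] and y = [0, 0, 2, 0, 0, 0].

(x ⊛ y)[n] = Σ(m=0 to 5) x[m] · y[(n-m) mod 6]

Computing each output sample:
(x ⊛ y)[0] = 6
(x ⊛ y)[1] = 0
(x ⊛ y)[2] = -4
(x ⊛ y)[3] = 2
(x ⊛ y)[4] = 4
(x ⊛ y)[5] = 0

x ⊛ y = [6, 0, -4, 2, 4, 0]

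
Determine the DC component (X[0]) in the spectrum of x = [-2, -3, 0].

X[0] = Σ(n=0 to 2) x[n] · ω_3^0 = Σ x[n]
= (-2) + (-3) + (0)

X[0] = -5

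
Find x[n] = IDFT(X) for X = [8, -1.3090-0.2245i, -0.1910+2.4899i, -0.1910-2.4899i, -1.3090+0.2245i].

x[n] = (1/5) Σ(k=0 to 4) X[k] · e^(2πikn/5)

Computing each x[n]:
x[0] = 1
x[1] = 1
x[2] = 3
x[3] = 1
x[4] = 2

x = [1, 1, 3, 1, 2]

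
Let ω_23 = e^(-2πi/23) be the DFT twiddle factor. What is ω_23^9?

ω_23^9 = e^(-2πi·9/23)
= cos(-2π·9/23) + i·sin(-2π·9/23)
= cos(-18π/23) + i·sin(-18π/23)

ω_23^9 = cos(-18π/23) + i·sin(-18π/23) = -0.7757-0.6311i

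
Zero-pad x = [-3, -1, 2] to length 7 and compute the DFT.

Original 3-point DFT: [-2, -3.5000+2.5981i, -3.5000-2.5981i]
Zero-padded 7-point DFT provides frequency interpolation.

DFT_7([x, 0, ...]) = [-2, -4.0685-1.1680i, -4.5794+1.8427i, -0.8521+1.9975i, -0.8521-1.9975i, -4.5794-1.8427i, -4.0685+1.1680i]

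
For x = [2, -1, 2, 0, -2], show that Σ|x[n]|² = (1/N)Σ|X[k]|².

Time domain:
Σ|x[n]|² = |2|² + |-1|² + |2|² + |0|² + |-2|² = 13.0000

Frequency domain:
(1/5)Σ|X[k]|² = (1/5)(|1|² + |-0.5451-2.1266i|² + |5.0451+1.3143i|² + |5.0451-1.3143i|² + |-0.5451+2.1266i|²) = (1/5)·65.0000 = 13.0000

Both sides agree, confirming Parseval's theorem.

Σ|x[n]|² = (1/N)Σ|X[k]|² = 13.0000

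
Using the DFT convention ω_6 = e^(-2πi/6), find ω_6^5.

ω_6^5 = e^(-2πi·5/6)
= cos(-2π·5/6) + i·sin(-2π·5/6)
= cos(-10π/6) + i·sin(-10π/6)

ω_6^5 = cos(-10π/6) + i·sin(-10π/6) = 0.5000+0.8660i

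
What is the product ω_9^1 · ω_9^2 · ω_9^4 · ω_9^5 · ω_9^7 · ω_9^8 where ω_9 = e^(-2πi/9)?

The primitive 9th roots of unity are ω_9^k for k coprime to 9: k ∈ {1, 2, 4, 5, 7, 8}
Their product equals the constant term of the cyclotomic polynomial Φ_9(x) up to sign.
For n ≥ 3, the product of all primitive nth roots of unity is 1. (For n=1 it is 1; for n=2 it is -1.)

1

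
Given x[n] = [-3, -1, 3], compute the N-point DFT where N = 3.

X[k] = Σ(n=0 to 2) x[n] · ω_3^(nk)
where ω_3 = e^(-2πi/3)

Computing each X[k]:
X[0] = -1
X[1] = -4.0000+3.4641i
X[2] = -4.0000-3.4641i

X = [-1, -4.0000+3.4641i, -4.0000-3.4641i]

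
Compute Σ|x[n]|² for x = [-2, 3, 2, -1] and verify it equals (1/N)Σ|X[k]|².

Time domain:
Σ|x[n]|² = |-2|² + |3|² + |2|² + |-1|² = 18.0000

Frequency domain:
(1/4)Σ|X[k]|² = (1/4)(|2|² + |-4-4i|² + |-2|² + |-4+4i|²) = (1/4)·72.0000 = 18.0000

Both sides agree, confirming Parseval's theorem.

Σ|x[n]|² = (1/N)Σ|X[k]|² = 18.0000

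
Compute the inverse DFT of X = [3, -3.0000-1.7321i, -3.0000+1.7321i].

x[n] = (1/3) Σ(k=0 to 2) X[k] · e^(2πikn/3)

Computing each x[n]:
x[0] = -1
x[1] = 3
x[2] = 1

x = [-1, 3, 1]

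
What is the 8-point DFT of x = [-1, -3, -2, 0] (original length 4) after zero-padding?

Original 4-point DFT: [-6, 1+3i, 0, 1-3i]
Zero-padded 8-point DFT provides frequency interpolation.

DFT_8([x, 0, ...]) = [-6, -3.1213+4.1213i, 1+3i, 1.1213+0.1213i, 0, 1.1213-0.1213i, 1-3i, -3.1213-4.1213i]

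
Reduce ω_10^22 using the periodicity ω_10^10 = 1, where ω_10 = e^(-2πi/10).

Since ω_10^10 = 1, powers reduce modulo 10.
22 mod 10 = 2
So ω_10^22 = ω_10^2 = e^(-2πi·2/10)

ω_10^22 = ω_10^2 = 0.3090-0.9511i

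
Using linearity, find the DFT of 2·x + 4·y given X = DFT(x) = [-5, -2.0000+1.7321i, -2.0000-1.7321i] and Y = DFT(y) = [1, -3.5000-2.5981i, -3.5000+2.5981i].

By linearity: DFT(2x + 4y) = 2·DFT(x) + 4·DFT(y)
= 2·[-5, -2.0000+1.7321i, -2.0000-1.7321i] + 4·[1, -3.5000-2.5981i, -3.5000+2.5981i]

Computing element-wise:
Z[0] = 2·(-5) + 4·(1) = -6
Z[1] = 2·(-2.0000+1.7321i) + 4·(-3.5000-2.5981i) = -18.0000-6.9282i
Z[2] = 2·(-2.0000-1.7321i) + 4·(-3.5000+2.5981i) = -18.0000+6.9282i

DFT(2x + 4y) = 2·X + 4·Y = [-6, -18.0000-6.9282i, -18.0000+6.9282i]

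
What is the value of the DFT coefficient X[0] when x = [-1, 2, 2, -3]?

X[0] = Σ(n=0 to 3) x[n] · ω_4^0 = Σ x[n]
= (-1) + (2) + (2) + (-3)

X[0] = 0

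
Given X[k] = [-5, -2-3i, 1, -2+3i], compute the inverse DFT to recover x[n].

x[n] = (1/4) Σ(k=0 to 3) X[k] · e^(2πikn/4)

Computing each x[n]:
x[0] = -2
x[1] = 0
x[2] = 0
x[3] = -3

x = [-2, 0, 0, -3]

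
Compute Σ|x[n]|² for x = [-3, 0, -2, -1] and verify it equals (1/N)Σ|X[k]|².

Time domain:
Σ|x[n]|² = |-3|² + |0|² + |-2|² + |-1|² = 14.0000

Frequency domain:
(1/4)Σ|X[k]|² = (1/4)(|-6|² + |-1-1i|² + |-4|² + |-1+1i|²) = (1/4)·56.0000 = 14.0000

Both sides agree, confirming Parseval's theorem.

Σ|x[n]|² = (1/N)Σ|X[k]|² = 14.0000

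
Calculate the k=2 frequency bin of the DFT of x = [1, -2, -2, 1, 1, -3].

X[2] = Σ(n=0 to 5) x[n] · ω_6^(2n) where ω_6 = e^(-2πi/6)
= (1)·ω_6^0 + (-2)·ω_6^2 + (-2)·ω_6^4 + (1)·ω_6^6 + (1)·ω_6^8 + (-3)·ω_6^10

X[2] = 5.0000-3.4641i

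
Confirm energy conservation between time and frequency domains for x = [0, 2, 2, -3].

Time domain:
Σ|x[n]|² = |0|² + |2|² + |2|² + |-3|² = 17.0000

Frequency domain:
(1/4)Σ|X[k]|² = (1/4)(|1|² + |-2-5i|² + |3|² + |-2+5i|²) = (1/4)·68.0000 = 17.0000

Both sides agree, confirming Parseval's theorem.

Σ|x[n]|² = (1/N)Σ|X[k]|² = 17.0000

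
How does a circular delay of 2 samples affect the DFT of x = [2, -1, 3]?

Time shift by 2: X_shifted[k] = ω_3^(2k) · X[k]
Shifted x = [-1, 3, 2]

DFT(x[n-2]) = [4, -3.5000-0.8660i, -3.5000+0.8660i]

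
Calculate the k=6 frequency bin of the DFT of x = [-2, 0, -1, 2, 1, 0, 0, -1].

X[6] = Σ(n=0 to 7) x[n] · ω_8^(6n) where ω_8 = e^(-2πi/8)
= (-2)·ω_8^0 + (0)·ω_8^6 + (-1)·ω_8^12 + (2)·ω_8^18 + (1)·ω_8^24 + (0)·ω_8^30 + (0)·ω_8^36 + (-1)·ω_8^42

X[6] = -1i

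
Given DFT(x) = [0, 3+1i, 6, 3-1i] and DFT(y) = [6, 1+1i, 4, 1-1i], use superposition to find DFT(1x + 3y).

By linearity: DFT(1x + 3y) = 1·DFT(x) + 3·DFT(y)
= 1·[0, 3+1i, 6, 3-1i] + 3·[6, 1+1i, 4, 1-1i]

Computing element-wise:
Z[0] = 1·(0) + 3·(6) = 18
Z[1] = 1·(3+1i) + 3·(1+1i) = 6+4i
Z[2] = 1·(6) + 3·(4) = 18
Z[3] = 1·(3-1i) + 3·(1-1i) = 6-4i

DFT(1x + 3y) = 1·X + 3·Y = [18, 6+4i, 18, 6-4i]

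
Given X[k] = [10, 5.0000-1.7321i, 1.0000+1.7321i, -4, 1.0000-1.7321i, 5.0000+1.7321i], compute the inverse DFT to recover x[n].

x[n] = (1/6) Σ(k=0 to 5) X[k] · e^(2πikn/6)

Computing each x[n]:
x[0] = 3
x[1] = 3
x[2] = 1
x[3] = 1
x[4] = -1
x[5] = 3

x = [3, 3, 1, 1, -1, 3]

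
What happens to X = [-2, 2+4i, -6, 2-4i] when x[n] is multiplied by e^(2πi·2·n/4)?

Modulation property: DFT(ω_4^(-2n)·x[n]) = X[(k-2) mod 4], so circularly shift X by 2 positions.

X[k-2] = [-6, 2-4i, -2, 2+4i]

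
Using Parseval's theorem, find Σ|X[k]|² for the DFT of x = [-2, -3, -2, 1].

Parseval: Σ|x[n]|² = (1/N)Σ|X[k]|², so Σ|X[k]|² = N·Σ|x[n]|² = 4·18.0000

Σ|X[k]|² = N·Σ|x[n]|² = 4·18.0000 = 72.0000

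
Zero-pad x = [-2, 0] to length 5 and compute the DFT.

Original 2-point DFT: [-2, -2]
Zero-padded 5-point DFT provides frequency interpolation.

DFT_5([x, 0, ...]) = [-2, -2, -2, -2, -2]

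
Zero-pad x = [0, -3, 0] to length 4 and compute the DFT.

Original 3-point DFT: [-3, 1.5000+2.5981i, 1.5000-2.5981i]
Zero-padded 4-point DFT provides frequency interpolation.

DFT_4([x, 0, ...]) = [-3, 3i, 3, -3i]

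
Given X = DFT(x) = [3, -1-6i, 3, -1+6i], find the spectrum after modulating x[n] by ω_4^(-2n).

Modulation property: DFT(ω_4^(-2n)·x[n]) = X[(k-2) mod 4], so circularly shift X by 2 positions.

X[k-2] = [3, -1+6i, 3, -1-6i]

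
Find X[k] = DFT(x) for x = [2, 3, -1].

X[k] = Σ(n=0 to 2) x[n] · ω_3^(nk)
where ω_3 = e^(-2πi/3)

Computing each X[k]:
X[0] = 4
X[1] = 1.0000-3.4641i
X[2] = 1.0000+3.4641i

X = [4, 1.0000-3.4641i, 1.0000+3.4641i]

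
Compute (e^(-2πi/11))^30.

Since ω_11^11 = 1, powers reduce modulo 11.
30 mod 11 = 8
So ω_11^30 = ω_11^8 = e^(-2πi·8/11)

ω_11^30 = ω_11^8 = -0.1423+0.9898i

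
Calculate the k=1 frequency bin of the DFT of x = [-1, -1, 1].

X[1] = Σ(n=0 to 2) x[n] · ω_3^(1n) where ω_3 = e^(-2πi/3)
= (-1)·ω_3^0 + (-1)·ω_3^1 + (1)·ω_3^2

X[1] = -1.0000+1.7321i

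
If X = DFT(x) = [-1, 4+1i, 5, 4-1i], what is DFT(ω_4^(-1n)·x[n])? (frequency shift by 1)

Modulation property: DFT(ω_4^(-1n)·x[n]) = X[(k-1) mod 4], so circularly shift X by 1 positions.

X[k-1] = [4-1i, -1, 4+1i, 5]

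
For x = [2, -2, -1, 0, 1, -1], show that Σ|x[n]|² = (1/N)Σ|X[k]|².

Time domain:
Σ|x[n]|² = |2|² + |-2|² + |-1|² + |0|² + |1|² + |-1|² = 11.0000

Frequency domain:
(1/6)Σ|X[k]|² = (1/6)(|-1|² + |0.5000+2.5981i|² + |3.5000-0.8660i|² + |5|² + |3.5000+0.8660i|² + |0.5000-2.5981i|²) = (1/6)·66.0000 = 11.0000

Both sides agree, confirming Parseval's theorem.

Σ|x[n]|² = (1/N)Σ|X[k]|² = 11.0000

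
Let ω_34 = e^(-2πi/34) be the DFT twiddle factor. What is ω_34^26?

ω_34^26 = e^(-2πi·26/34)
= cos(-2π·26/34) + i·sin(-2π·26/34)
= cos(-52π/34) + i·sin(-52π/34)

ω_34^26 = cos(-52π/34) + i·sin(-52π/34) = 0.0923+0.9957i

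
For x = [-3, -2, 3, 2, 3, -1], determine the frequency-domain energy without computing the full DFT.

Parseval: Σ|x[n]|² = (1/N)Σ|X[k]|², so Σ|X[k]|² = N·Σ|x[n]|² = 6·36.0000

Σ|X[k]|² = N·Σ|x[n]|² = 6·36.0000 = 216.0000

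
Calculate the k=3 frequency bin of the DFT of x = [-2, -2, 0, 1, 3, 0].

X[3] = Σ(n=0 to 5) x[n] · ω_6^(3n) where ω_6 = e^(-2πi/6)
= (-2)·ω_6^0 + (-2)·ω_6^3 + (0)·ω_6^6 + (1)·ω_6^9 + (3)·ω_6^12 + (0)·ω_6^15

X[3] = 2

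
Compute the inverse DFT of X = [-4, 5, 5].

x[n] = (1/3) Σ(k=0 to 2) X[k] · e^(2πikn/3)

Computing each x[n]:
x[0] = 2
x[1] = -3
x[2] = -3

x = [2, -3, -3]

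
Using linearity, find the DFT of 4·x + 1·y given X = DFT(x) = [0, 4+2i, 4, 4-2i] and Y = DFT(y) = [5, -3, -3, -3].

By linearity: DFT(4x + 1y) = 4·DFT(x) + 1·DFT(y)
= 4·[0, 4+2i, 4, 4-2i] + 1·[5, -3, -3, -3]

Computing element-wise:
Z[0] = 4·(0) + 1·(5) = 5
Z[1] = 4·(4+2i) + 1·(-3) = 13+8i
Z[2] = 4·(4) + 1·(-3) = 13
Z[3] = 4·(4-2i) + 1·(-3) = 13-8i

DFT(4x + 1y) = 4·X + 1·Y = [5, 13+8i, 13, 13-8i]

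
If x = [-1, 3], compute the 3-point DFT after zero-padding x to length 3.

Original 2-point DFT: [2, -4]
Zero-padded 3-point DFT provides frequency interpolation.

DFT_3([x, 0, ...]) = [2, -2.5000-2.5981i, -2.5000+2.5981i]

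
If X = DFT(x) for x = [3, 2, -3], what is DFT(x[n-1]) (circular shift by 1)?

Time shift by 1: X_shifted[k] = ω_3^(1k) · X[k]
Shifted x = [-3, 3, 2]

DFT(x[n-1]) = [2, -5.5000-0.8660i, -5.5000+0.8660i]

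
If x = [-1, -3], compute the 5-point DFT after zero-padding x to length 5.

Original 2-point DFT: [-4, 2]
Zero-padded 5-point DFT provides frequency interpolation.

DFT_5([x, 0, ...]) = [-4, -1.9271+2.8532i, 1.4271+1.7634i, 1.4271-1.7634i, -1.9271-2.8532i]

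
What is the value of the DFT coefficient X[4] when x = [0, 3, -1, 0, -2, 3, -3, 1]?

X[4] = Σ(n=0 to 7) x[n] · ω_8^(4n) where ω_8 = e^(-2πi/8)
= (0)·ω_8^0 + (3)·ω_8^4 + (-1)·ω_8^8 + (0)·ω_8^12 + (-2)·ω_8^16 + (3)·ω_8^20 + (-3)·ω_8^24 + (1)·ω_8^28

X[4] = -13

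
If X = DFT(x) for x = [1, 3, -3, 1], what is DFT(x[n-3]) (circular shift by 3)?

Time shift by 3: X_shifted[k] = ω_4^(3k) · X[k]
Shifted x = [3, -3, 1, 1]

DFT(x[n-3]) = [2, 2+4i, 6, 2-4i]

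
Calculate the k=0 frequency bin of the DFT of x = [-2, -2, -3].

X[0] = Σ(n=0 to 2) x[n] · ω_3^0 = Σ x[n]
= (-2) + (-2) + (-3)

X[0] = -7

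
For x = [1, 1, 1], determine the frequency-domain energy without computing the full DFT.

Parseval: Σ|x[n]|² = (1/N)Σ|X[k]|², so Σ|X[k]|² = N·Σ|x[n]|² = 3·3.0000

Σ|X[k]|² = N·Σ|x[n]|² = 3·3.0000 = 9.0000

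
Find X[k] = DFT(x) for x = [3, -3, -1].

X[k] = Σ(n=0 to 2) x[n] · ω_3^(nk)
where ω_3 = e^(-2πi/3)

Computing each X[k]:
X[0] = -1
X[1] = 5.0000+1.7321i
X[2] = 5.0000-1.7321i

X = [-1, 5.0000+1.7321i, 5.0000-1.7321i]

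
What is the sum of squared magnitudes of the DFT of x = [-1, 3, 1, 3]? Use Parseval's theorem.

Parseval: Σ|x[n]|² = (1/N)Σ|X[k]|², so Σ|X[k]|² = N·Σ|x[n]|² = 4·20.0000

Σ|X[k]|² = N·Σ|x[n]|² = 4·20.0000 = 80.0000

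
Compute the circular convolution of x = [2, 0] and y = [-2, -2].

(x ⊛ y)[n] = Σ(m=0 to 1) x[m] · y[(n-m) mod 2]

Computing each output sample:
(x ⊛ y)[0] = -4
(x ⊛ y)[1] = -4

x ⊛ y = [-4, -4]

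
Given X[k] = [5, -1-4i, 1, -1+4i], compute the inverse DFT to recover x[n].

x[n] = (1/4) Σ(k=0 to 3) X[k] · e^(2πikn/4)

Computing each x[n]:
x[0] = 1
x[1] = 3
x[2] = 2
x[3] = -1

x = [1, 3, 2, -1]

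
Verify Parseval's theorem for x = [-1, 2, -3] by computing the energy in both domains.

Time domain:
Σ|x[n]|² = |-1|² + |2|² + |-3|² = 14.0000

Frequency domain:
(1/3)Σ|X[k]|² = (1/3)(|-2|² + |-0.5000-4.3301i|² + |-0.5000+4.3301i|²) = (1/3)·42.0000 = 14.0000

Both sides agree, confirming Parseval's theorem.

Σ|x[n]|² = (1/N)Σ|X[k]|² = 14.0000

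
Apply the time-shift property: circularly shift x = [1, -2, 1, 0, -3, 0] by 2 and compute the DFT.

Time shift by 2: X_shifted[k] = ω_6^(2k) · X[k]
Shifted x = [-3, 0, 1, -2, 1, 0]

DFT(x[n-2]) = [-3, -2, -6, 1, -6, -2]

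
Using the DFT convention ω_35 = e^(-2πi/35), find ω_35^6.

ω_35^6 = e^(-2πi·6/35)
= cos(-2π·6/35) + i·sin(-2π·6/35)
= cos(-12π/35) + i·sin(-12π/35)

ω_35^6 = cos(-12π/35) + i·sin(-12π/35) = 0.4739-0.8806i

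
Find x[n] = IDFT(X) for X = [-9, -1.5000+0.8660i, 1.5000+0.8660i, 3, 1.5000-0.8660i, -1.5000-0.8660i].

x[n] = (1/6) Σ(k=0 to 5) X[k] · e^(2πikn/6)

Computing each x[n]:
x[0] = -1
x[1] = -3
x[2] = -1
x[3] = -1
x[4] = -1
x[5] = -2

x = [-1, -3, -1, -1, -1, -2]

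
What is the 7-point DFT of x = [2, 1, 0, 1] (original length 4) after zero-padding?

Original 4-point DFT: [4, 2, 0, 2]
Zero-padded 7-point DFT provides frequency interpolation.

DFT_7([x, 0, ...]) = [4, 1.7225-1.2157i, 2.4010-0.1931i, 0.8765-1.4088i, 0.8765+1.4088i, 2.4010+0.1931i, 1.7225+1.2157i]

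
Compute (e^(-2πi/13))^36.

Since ω_13^13 = 1, powers reduce modulo 13.
36 mod 13 = 10
So ω_13^36 = ω_13^10 = e^(-2πi·10/13)

ω_13^36 = ω_13^10 = 0.1205+0.9927i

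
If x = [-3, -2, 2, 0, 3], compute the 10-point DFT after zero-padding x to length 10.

Original 5-point DFT: [0, -4.3090+3.5797i, -3.1910+4.8410i, -3.1910-4.8410i, -4.3090-3.5797i]
Zero-padded 10-point DFT provides frequency interpolation.

DFT_10([x, 0, ...]) = [0, -6.4271-2.4899i, -4.3090+3.5797i, -3.0729+0.2245i, -3.1910+4.8410i, 4, -3.1910-4.8410i, -3.0729-0.2245i, -4.3090-3.5797i, -6.4271+2.4899i]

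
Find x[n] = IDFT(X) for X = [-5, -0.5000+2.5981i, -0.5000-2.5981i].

x[n] = (1/3) Σ(k=0 to 2) X[k] · e^(2πikn/3)

Computing each x[n]:
x[0] = -2
x[1] = -3
x[2] = 0

x = [-2, -3, 0]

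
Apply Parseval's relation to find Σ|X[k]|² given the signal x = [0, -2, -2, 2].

Parseval: Σ|x[n]|² = (1/N)Σ|X[k]|², so Σ|X[k]|² = N·Σ|x[n]|² = 4·12.0000

Σ|X[k]|² = N·Σ|x[n]|² = 4·12.0000 = 48.0000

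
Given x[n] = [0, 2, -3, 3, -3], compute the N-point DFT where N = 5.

X[k] = Σ(n=0 to 4) x[n] · ω_5^(nk)
where ω_5 = e^(-2πi/5)

Computing each X[k]:
X[0] = -1
X[1] = -0.3090-1.2286i
X[2] = 0.8090-8.6453i
X[3] = 0.8090+8.6453i
X[4] = -0.3090+1.2286i

X = [-1, -0.3090-1.2286i, 0.8090-8.6453i, 0.8090+8.6453i, -0.3090+1.2286i]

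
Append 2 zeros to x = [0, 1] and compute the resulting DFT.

Original 2-point DFT: [1, -1]
Zero-padded 4-point DFT provides frequency interpolation.

DFT_4([x, 0, ...]) = [1, -1i, -1, 1i]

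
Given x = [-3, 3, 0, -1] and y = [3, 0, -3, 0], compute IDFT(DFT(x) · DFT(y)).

(x ⊛ y)[n] = Σ(m=0 to 3) x[m] · y[(n-m) mod 4]

Computing each output sample:
(x ⊛ y)[0] = -9
(x ⊛ y)[1] = 12
(x ⊛ y)[2] = 9
(x ⊛ y)[3] = -12

x ⊛ y = [-9, 12, 9, -12]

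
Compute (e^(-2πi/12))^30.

Since ω_12^12 = 1, powers reduce modulo 12.
30 mod 12 = 6
So ω_12^30 = ω_12^6 = e^(-2πi·6/12)

ω_12^30 = ω_12^6 = -1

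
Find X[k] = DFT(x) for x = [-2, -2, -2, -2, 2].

X[k] = Σ(n=0 to 4) x[n] · ω_5^(nk)
where ω_5 = e^(-2πi/5)

Computing each X[k]:
X[0] = -6
X[1] = 1.2361+3.8042i
X[2] = -3.2361+2.3511i
X[3] = -3.2361-2.3511i
X[4] = 1.2361-3.8042i

X = [-6, 1.2361+3.8042i, -3.2361+2.3511i, -3.2361-2.3511i, 1.2361-3.8042i]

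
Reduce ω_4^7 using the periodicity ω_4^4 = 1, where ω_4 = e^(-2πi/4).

Since ω_4^4 = 1, powers reduce modulo 4.
7 mod 4 = 3
So ω_4^7 = ω_4^3 = e^(-2πi·3/4)

ω_4^7 = ω_4^3 = 1i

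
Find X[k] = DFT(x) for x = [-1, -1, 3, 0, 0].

X[k] = Σ(n=0 to 4) x[n] · ω_5^(nk)
where ω_5 = e^(-2πi/5)

Computing each X[k]:
X[0] = 1
X[1] = -3.7361-0.8123i
X[2] = 0.7361+3.4410i
X[3] = 0.7361-3.4410i
X[4] = -3.7361+0.8123i

X = [1, -3.7361-0.8123i, 0.7361+3.4410i, 0.7361-3.4410i, -3.7361+0.8123i]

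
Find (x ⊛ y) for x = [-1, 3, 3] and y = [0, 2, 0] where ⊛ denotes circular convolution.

(x ⊛ y)[n] = Σ(m=0 to 2) x[m] · y[(n-m) mod 3]

Computing each output sample:
(x ⊛ y)[0] = 6
(x ⊛ y)[1] = -2
(x ⊛ y)[2] = 6

x ⊛ y = [6, -2, 6]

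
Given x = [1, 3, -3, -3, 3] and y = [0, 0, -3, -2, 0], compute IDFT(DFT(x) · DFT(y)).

(x ⊛ y)[n] = Σ(m=0 to 4) x[m] · y[(n-m) mod 5]

Computing each output sample:
(x ⊛ y)[0] = 15
(x ⊛ y)[1] = -3
(x ⊛ y)[2] = -9
(x ⊛ y)[3] = -11
(x ⊛ y)[4] = 3

x ⊛ y = [15, -3, -9, -11, 3]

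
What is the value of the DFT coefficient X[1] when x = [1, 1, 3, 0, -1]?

X[1] = Σ(n=0 to 4) x[n] · ω_5^(1n) where ω_5 = e^(-2πi/5)
= (1)·ω_5^0 + (1)·ω_5^1 + (3)·ω_5^2 + (0)·ω_5^3 + (-1)·ω_5^4

X[1] = -1.4271-3.6655i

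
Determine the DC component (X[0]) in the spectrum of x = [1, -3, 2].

X[0] = Σ(n=0 to 2) x[n] · ω_3^0 = Σ x[n]
= (1) + (-3) + (2)

X[0] = 0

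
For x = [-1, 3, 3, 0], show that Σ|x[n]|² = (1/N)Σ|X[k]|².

Time domain:
Σ|x[n]|² = |-1|² + |3|² + |3|² + |0|² = 19.0000

Frequency domain:
(1/4)Σ|X[k]|² = (1/4)(|5|² + |-4-3i|² + |-1|² + |-4+3i|²) = (1/4)·76.0000 = 19.0000

Both sides agree, confirming Parseval's theorem.

Σ|x[n]|² = (1/N)Σ|X[k]|² = 19.0000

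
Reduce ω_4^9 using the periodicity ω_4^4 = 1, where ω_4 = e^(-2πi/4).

Since ω_4^4 = 1, powers reduce modulo 4.
9 mod 4 = 1
So ω_4^9 = ω_4^1 = e^(-2πi·1/4)

ω_4^9 = ω_4^1 = -1i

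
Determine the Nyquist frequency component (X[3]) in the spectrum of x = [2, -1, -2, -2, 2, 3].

X[3] = Σ(n=0 to 5) x[n] · ω_6^(3n) where ω_6 = e^(-2πi/6)
= (2)·ω_6^0 + (-1)·ω_6^3 + (-2)·ω_6^6 + (-2)·ω_6^9 + (2)·ω_6^12 + (3)·ω_6^15

X[3] = 2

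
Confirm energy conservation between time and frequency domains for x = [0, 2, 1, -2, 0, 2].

Time domain:
Σ|x[n]|² = |0|² + |2|² + |1|² + |-2|² + |0|² + |2|² = 13.0000

Frequency domain:
(1/6)Σ|X[k]|² = (1/6)(|3|² + |3.5000-0.8660i|² + |-4.5000+0.8660i|² + |-1|² + |-4.5000-0.8660i|² + |3.5000+0.8660i|²) = (1/6)·78.0000 = 13.0000

Both sides agree, confirming Parseval's theorem.

Σ|x[n]|² = (1/N)Σ|X[k]|² = 13.0000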